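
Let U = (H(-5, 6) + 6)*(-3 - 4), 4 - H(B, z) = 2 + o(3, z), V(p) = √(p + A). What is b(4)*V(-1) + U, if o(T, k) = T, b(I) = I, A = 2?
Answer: -31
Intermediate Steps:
V(p) = √(2 + p) (V(p) = √(p + 2) = √(2 + p))
H(B, z) = -1 (H(B, z) = 4 - (2 + 3) = 4 - 1*5 = 4 - 5 = -1)
U = -35 (U = (-1 + 6)*(-3 - 4) = 5*(-7) = -35)
b(4)*V(-1) + U = 4*√(2 - 1) - 35 = 4*√1 - 35 = 4*1 - 35 = 4 - 35 = -31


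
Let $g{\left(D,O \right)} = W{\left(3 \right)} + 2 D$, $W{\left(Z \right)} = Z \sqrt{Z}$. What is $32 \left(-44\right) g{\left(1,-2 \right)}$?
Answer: $-2816 - 4224 \sqrt{3} \approx -10132.0$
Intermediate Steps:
$W{\left(Z \right)} = Z^{\frac{3}{2}}$
$g{\left(D,O \right)} = 2 D + 3 \sqrt{3}$ ($g{\left(D,O \right)} = 3^{\frac{3}{2}} + 2 D = 3 \sqrt{3} + 2 D = 2 D + 3 \sqrt{3}$)
$32 \left(-44\right) g{\left(1,-2 \right)} = 32 \left(-44\right) \left(2 \cdot 1 + 3 \sqrt{3}\right) = - 1408 \left(2 + 3 \sqrt{3}\right) = -2816 - 4224 \sqrt{3}$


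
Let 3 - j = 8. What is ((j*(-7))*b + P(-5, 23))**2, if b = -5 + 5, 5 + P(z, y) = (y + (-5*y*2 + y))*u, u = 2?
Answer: 139129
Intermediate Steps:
P(z, y) = -5 - 16*y (P(z, y) = -5 + (y + (-5*y*2 + y))*2 = -5 + (y + (-10*y + y))*2 = -5 + (y - 9*y)*2 = -5 - 8*y*2 = -5 - 16*y)
j = -5 (j = 3 - 1*8 = 3 - 8 = -5)
b = 0
((j*(-7))*b + P(-5, 23))**2 = (-5*(-7)*0 + (-5 - 16*23))**2 = (35*0 + (-5 - 368))**2 = (0 - 373)**2 = (-373)**2 = 139129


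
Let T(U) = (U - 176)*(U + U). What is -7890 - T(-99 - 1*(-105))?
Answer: -5850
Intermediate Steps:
T(U) = 2*U*(-176 + U) (T(U) = (-176 + U)*(2*U) = 2*U*(-176 + U))
-7890 - T(-99 - 1*(-105)) = -7890 - 2*(-99 - 1*(-105))*(-176 + (-99 - 1*(-105))) = -7890 - 2*(-99 + 105)*(-176 + (-99 + 105)) = -7890 - 2*6*(-176 + 6) = -7890 - 2*6*(-170) = -7890 - 1*(-2040) = -7890 + 2040 = -5850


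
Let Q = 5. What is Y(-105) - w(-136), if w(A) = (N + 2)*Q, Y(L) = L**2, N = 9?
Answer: 10970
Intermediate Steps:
w(A) = 55 (w(A) = (9 + 2)*5 = 11*5 = 55)
Y(-105) - w(-136) = (-105)**2 - 1*55 = 11025 - 55 = 10970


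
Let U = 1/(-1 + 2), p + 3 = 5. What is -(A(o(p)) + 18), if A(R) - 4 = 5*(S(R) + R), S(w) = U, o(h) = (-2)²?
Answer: -47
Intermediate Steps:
p = 2 (p = -3 + 5 = 2)
o(h) = 4
U = 1 (U = 1/1 = 1)
S(w) = 1
A(R) = 9 + 5*R (A(R) = 4 + 5*(1 + R) = 4 + (5 + 5*R) = 9 + 5*R)
-(A(o(p)) + 18) = -((9 + 5*4) + 18) = -((9 + 20) + 18) = -(29 + 18) = -1*47 = -47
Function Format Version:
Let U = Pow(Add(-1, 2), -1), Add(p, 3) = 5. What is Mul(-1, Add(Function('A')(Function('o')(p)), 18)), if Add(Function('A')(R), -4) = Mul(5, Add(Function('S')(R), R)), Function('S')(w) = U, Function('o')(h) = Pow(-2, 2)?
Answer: -47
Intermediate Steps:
p = 2 (p = Add(-3, 5) = 2)
Function('o')(h) = 4
U = 1 (U = Pow(1, -1) = 1)
Function('S')(w) = 1
Function('A')(R) = Add(9, Mul(5, R)) (Function('A')(R) = Add(4, Mul(5, Add(1, R))) = Add(4, Add(5, Mul(5, R))) = Add(9, Mul(5, R)))
Mul(-1, Add(Function('A')(Function('o')(p)), 18)) = Mul(-1, Add(Add(9, Mul(5, 4)), 18)) = Mul(-1, Add(Add(9, 20), 18)) = Mul(-1, Add(29, 18)) = Mul(-1, 47) = -47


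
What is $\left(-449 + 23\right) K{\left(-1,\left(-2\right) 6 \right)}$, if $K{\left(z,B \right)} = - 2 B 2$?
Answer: $-20448$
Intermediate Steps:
$K{\left(z,B \right)} = - 4 B$
$\left(-449 + 23\right) K{\left(-1,\left(-2\right) 6 \right)} = \left(-449 + 23\right) \left(- 4 \left(\left(-2\right) 6\right)\right) = - 426 \left(\left(-4\right) \left(-12\right)\right) = \left(-426\right) 48 = -20448$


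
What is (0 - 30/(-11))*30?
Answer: 900/11 ≈ 81.818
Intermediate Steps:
(0 - 30/(-11))*30 = (0 - 30*(-1/11))*30 = (0 + 30/11)*30 = (30/11)*30 = 900/11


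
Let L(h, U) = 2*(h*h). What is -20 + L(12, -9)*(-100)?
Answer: -28820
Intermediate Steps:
L(h, U) = 2*h**2
-20 + L(12, -9)*(-100) = -20 + (2*12**2)*(-100) = -20 + (2*144)*(-100) = -20 + 288*(-100) = -20 - 28800 = -28820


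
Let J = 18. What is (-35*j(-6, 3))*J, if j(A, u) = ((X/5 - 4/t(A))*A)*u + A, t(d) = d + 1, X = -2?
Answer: 8316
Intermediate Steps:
t(d) = 1 + d
j(A, u) = A + A*u*(-⅖ - 4/(1 + A)) (j(A, u) = ((-2/5 - 4/(1 + A))*A)*u + A = ((-2*⅕ - 4/(1 + A))*A)*u + A = ((-⅖ - 4/(1 + A))*A)*u + A = (A*(-⅖ - 4/(1 + A)))*u + A = A*u*(-⅖ - 4/(1 + A)) + A = A + A*u*(-⅖ - 4/(1 + A)))
(-35*j(-6, 3))*J = -7*(-6)*(-20*3 + (1 - 6)*(5 - 2*3))/(1 - 6)*18 = -7*(-6)*(-60 - 5*(5 - 6))/(-5)*18 = -7*(-6)*(-1)*(-60 - 5*(-1))/5*18 = -7*(-6)*(-1)*(-60 + 5)/5*18 = -7*(-6)*(-1)*(-55)/5*18 = -35*(-66/5)*18 = 462*18 = 8316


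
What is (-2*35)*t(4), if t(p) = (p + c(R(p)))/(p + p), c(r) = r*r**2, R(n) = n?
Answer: -595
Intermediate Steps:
c(r) = r**3
t(p) = (p + p**3)/(2*p) (t(p) = (p + p**3)/(p + p) = (p + p**3)/((2*p)) = (p + p**3)*(1/(2*p)) = (p + p**3)/(2*p))
(-2*35)*t(4) = (-2*35)*(1/2 + (1/2)*4**2) = -70*(1/2 + (1/2)*16) = -70*(1/2 + 8) = -70*17/2 = -595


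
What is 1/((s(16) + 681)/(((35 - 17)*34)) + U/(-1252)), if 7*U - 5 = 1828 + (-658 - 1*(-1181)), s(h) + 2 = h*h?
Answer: 78876/99301 ≈ 0.79431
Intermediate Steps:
s(h) = -2 + h**2 (s(h) = -2 + h*h = -2 + h**2)
U = 2356/7 (U = 5/7 + (1828 + (-658 - 1*(-1181)))/7 = 5/7 + (1828 + (-658 + 1181))/7 = 5/7 + (1828 + 523)/7 = 5/7 + (1/7)*2351 = 5/7 + 2351/7 = 2356/7 ≈ 336.57)
1/((s(16) + 681)/(((35 - 17)*34)) + U/(-1252)) = 1/(((-2 + 16**2) + 681)/(((35 - 17)*34)) + (2356/7)/(-1252)) = 1/(((-2 + 256) + 681)/((18*34)) + (2356/7)*(-1/1252)) = 1/((254 + 681)/612 - 589/2191) = 1/(935*(1/612) - 589/2191) = 1/(55/36 - 589/2191) = 1/(99301/78876) = 78876/99301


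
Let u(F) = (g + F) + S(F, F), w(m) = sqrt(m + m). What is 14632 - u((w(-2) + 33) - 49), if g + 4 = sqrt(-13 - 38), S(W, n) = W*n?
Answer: 14400 + 62*I - I*sqrt(51) ≈ 14400.0 + 54.859*I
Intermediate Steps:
w(m) = sqrt(2)*sqrt(m) (w(m) = sqrt(2*m) = sqrt(2)*sqrt(m))
g = -4 + I*sqrt(51) (g = -4 + sqrt(-13 - 38) = -4 + sqrt(-51) = -4 + I*sqrt(51) ≈ -4.0 + 7.1414*I)
u(F) = -4 + F + F**2 + I*sqrt(51) (u(F) = ((-4 + I*sqrt(51)) + F) + F*F = (-4 + F + I*sqrt(51)) + F**2 = -4 + F + F**2 + I*sqrt(51))
14632 - u((w(-2) + 33) - 49) = 14632 - (-4 + ((sqrt(2)*sqrt(-2) + 33) - 49) + ((sqrt(2)*sqrt(-2) + 33) - 49)**2 + I*sqrt(51)) = 14632 - (-4 + ((sqrt(2)*(I*sqrt(2)) + 33) - 49) + ((sqrt(2)*(I*sqrt(2)) + 33) - 49)**2 + I*sqrt(51)) = 14632 - (-4 + ((2*I + 33) - 49) + ((2*I + 33) - 49)**2 + I*sqrt(51)) = 14632 - (-4 + ((33 + 2*I) - 49) + ((33 + 2*I) - 49)**2 + I*sqrt(51)) = 14632 - (-4 + (-16 + 2*I) + (-16 + 2*I)**2 + I*sqrt(51)) = 14632 - (-20 + (-16 + 2*I)**2 + 2*I + I*sqrt(51)) = 14632 + (20 - (-16 + 2*I)**2 - 2*I - I*sqrt(51)) = 14652 - (-16 + 2*I)**2 - 2*I - I*sqrt(51)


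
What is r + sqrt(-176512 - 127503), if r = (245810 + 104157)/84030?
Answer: 349967/84030 + I*sqrt(304015) ≈ 4.1648 + 551.38*I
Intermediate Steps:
r = 349967/84030 (r = 349967*(1/84030) = 349967/84030 ≈ 4.1648)
r + sqrt(-176512 - 127503) = 349967/84030 + sqrt(-176512 - 127503) = 349967/84030 + sqrt(-304015) = 349967/84030 + I*sqrt(304015)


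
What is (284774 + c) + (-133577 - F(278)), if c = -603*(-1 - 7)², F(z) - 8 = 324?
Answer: 112273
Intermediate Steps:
F(z) = 332 (F(z) = 8 + 324 = 332)
c = -38592 (c = -603*(-8)² = -603*64 = -38592)
(284774 + c) + (-133577 - F(278)) = (284774 - 38592) + (-133577 - 1*332) = 246182 + (-133577 - 332) = 246182 - 133909 = 112273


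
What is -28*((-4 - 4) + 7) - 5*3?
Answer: 13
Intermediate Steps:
-28*((-4 - 4) + 7) - 5*3 = -28*(-8 + 7) - 15 = -28*(-1) - 15 = 28 - 15 = 13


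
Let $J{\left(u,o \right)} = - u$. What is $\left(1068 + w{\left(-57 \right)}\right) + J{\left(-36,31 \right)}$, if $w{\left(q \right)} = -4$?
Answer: $1100$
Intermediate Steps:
$\left(1068 + w{\left(-57 \right)}\right) + J{\left(-36,31 \right)} = \left(1068 - 4\right) - -36 = 1064 + 36 = 1100$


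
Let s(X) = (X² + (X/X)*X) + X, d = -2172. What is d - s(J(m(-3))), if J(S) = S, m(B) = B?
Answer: -2175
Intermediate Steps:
s(X) = X² + 2*X (s(X) = (X² + 1*X) + X = (X² + X) + X = (X + X²) + X = X² + 2*X)
d - s(J(m(-3))) = -2172 - (-3)*(2 - 3) = -2172 - (-3)*(-1) = -2172 - 1*3 = -2172 - 3 = -2175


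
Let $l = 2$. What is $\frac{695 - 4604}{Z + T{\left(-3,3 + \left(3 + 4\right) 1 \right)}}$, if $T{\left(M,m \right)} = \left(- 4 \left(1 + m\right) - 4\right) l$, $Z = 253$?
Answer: $- \frac{3909}{157} \approx -24.898$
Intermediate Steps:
$T{\left(M,m \right)} = -16 - 8 m$ ($T{\left(M,m \right)} = \left(- 4 \left(1 + m\right) - 4\right) 2 = \left(\left(-4 - 4 m\right) - 4\right) 2 = \left(-8 - 4 m\right) 2 = -16 - 8 m$)
$\frac{695 - 4604}{Z + T{\left(-3,3 + \left(3 + 4\right) 1 \right)}} = \frac{695 - 4604}{253 - \left(16 + 8 \left(3 + \left(3 + 4\right) 1\right)\right)} = - \frac{3909}{253 - \left(16 + 8 \left(3 + 7 \cdot 1\right)\right)} = - \frac{3909}{253 - \left(16 + 8 \left(3 + 7\right)\right)} = - \frac{3909}{253 - 96} = - \frac{3909}{157}$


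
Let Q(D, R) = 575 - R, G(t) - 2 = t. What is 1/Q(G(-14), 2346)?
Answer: -1/1771 ≈ -0.00056465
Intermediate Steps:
G(t) = 2 + t
1/Q(G(-14), 2346) = 1/(575 - 1*2346) = 1/(575 - 2346) = 1/(-1771) = -1/1771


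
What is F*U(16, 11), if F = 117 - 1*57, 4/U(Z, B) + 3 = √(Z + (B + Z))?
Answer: 360/17 + 120*√43/17 ≈ 67.464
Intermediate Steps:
U(Z, B) = 4/(-3 + √(B + 2*Z)) (U(Z, B) = 4/(-3 + √(Z + (B + Z))) = 4/(-3 + √(B + 2*Z)))
F = 60 (F = 117 - 57 = 60)
F*U(16, 11) = 60*(4/(-3 + √(11 + 2*16))) = 60*(4/(-3 + √(11 + 32))) = 60*(4/(-3 + √43)) = 240/(-3 + √43)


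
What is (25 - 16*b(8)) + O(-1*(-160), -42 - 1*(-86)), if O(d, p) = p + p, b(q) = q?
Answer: -15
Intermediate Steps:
O(d, p) = 2*p
(25 - 16*b(8)) + O(-1*(-160), -42 - 1*(-86)) = (25 - 16*8) + 2*(-42 - 1*(-86)) = (25 - 128) + 2*(-42 + 86) = -103 + 2*44 = -103 + 88 = -15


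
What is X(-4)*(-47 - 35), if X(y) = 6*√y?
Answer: -984*I ≈ -984.0*I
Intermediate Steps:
X(-4)*(-47 - 35) = (6*√(-4))*(-47 - 35) = (6*(2*I))*(-82) = (12*I)*(-82) = -984*I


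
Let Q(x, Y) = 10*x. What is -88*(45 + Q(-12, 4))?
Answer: 6600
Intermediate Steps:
-88*(45 + Q(-12, 4)) = -88*(45 + 10*(-12)) = -88*(45 - 120) = -88*(-75) = 6600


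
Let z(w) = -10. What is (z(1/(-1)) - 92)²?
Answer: 10404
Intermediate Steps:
(z(1/(-1)) - 92)² = (-10 - 92)² = (-102)² = 10404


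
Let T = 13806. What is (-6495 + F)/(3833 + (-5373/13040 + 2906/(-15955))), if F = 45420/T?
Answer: -621555814202000/366937844625729 ≈ -1.6939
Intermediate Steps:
F = 7570/2301 (F = 45420/13806 = 45420*(1/13806) = 7570/2301 ≈ 3.2899)
(-6495 + F)/(3833 + (-5373/13040 + 2906/(-15955))) = (-6495 + 7570/2301)/(3833 + (-5373/13040 + 2906/(-15955))) = -14937425/(2301*(3833 + (-5373*1/13040 + 2906*(-1/15955)))) = -14937425/(2301*(3833 + (-5373/13040 - 2906/15955))) = -14937425/(2301*(3833 - 24724091/41610640)) = -14937425/(2301*159468859029/41610640) = -14937425/2301*41610640/159468859029 = -621555814202000/366937844625729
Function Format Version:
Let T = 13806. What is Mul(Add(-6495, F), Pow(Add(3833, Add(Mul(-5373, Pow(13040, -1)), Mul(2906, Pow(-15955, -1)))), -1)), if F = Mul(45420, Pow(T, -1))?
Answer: Rational(-621555814202000, 366937844625729) ≈ -1.6939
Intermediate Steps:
F = Rational(7570, 2301) (F = Mul(45420, Pow(13806, -1)) = Mul(45420, Rational(1, 13806)) = Rational(7570, 2301) ≈ 3.2899)
Mul(Add(-6495, F), Pow(Add(3833, Add(Mul(-5373, Pow(13040, -1)), Mul(2906, Pow(-15955, -1)))), -1)) = Mul(Add(-6495, Rational(7570, 2301)), Pow(Add(3833, Add(Mul(-5373, Pow(13040, -1)), Mul(2906, Pow(-15955, -1)))), -1)) = Mul(Rational(-14937425, 2301), Pow(Add(3833, Add(Mul(-5373, Rational(1, 13040)), Mul(2906, Rational(-1, 15955)))), -1)) = Mul(Rational(-14937425, 2301), Pow(Add(3833, Add(Rational(-5373, 13040), Rational(-2906, 15955))), -1)) = Mul(Rational(-14937425, 2301), Pow(Add(3833, Rational(-24724091, 41610640)), -1)) = Mul(Rational(-14937425, 2301), Pow(Rational(159468859029, 41610640), -1)) = Mul(Rational(-14937425, 2301), Rational(41610640, 159468859029)) = Rational(-621555814202000, 366937844625729)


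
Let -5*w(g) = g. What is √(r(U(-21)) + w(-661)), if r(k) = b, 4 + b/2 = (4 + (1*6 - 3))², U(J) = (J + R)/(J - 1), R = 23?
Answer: √5555/5 ≈ 14.906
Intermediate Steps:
w(g) = -g/5
U(J) = (23 + J)/(-1 + J) (U(J) = (J + 23)/(J - 1) = (23 + J)/(-1 + J))
b = 90 (b = -8 + 2*(4 + (1*6 - 3))² = -8 + 2*(4 + (6 - 3))² = -8 + 2*(4 + 3)² = -8 + 2*7² = -8 + 2*49 = -8 + 98 = 90)
r(k) = 90
√(r(U(-21)) + w(-661)) = √(90 - ⅕*(-661)) = √(90 + 661/5) = √(1111/5) = √5555/5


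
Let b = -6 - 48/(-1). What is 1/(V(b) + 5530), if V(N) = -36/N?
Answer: 7/38704 ≈ 0.00018086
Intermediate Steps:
b = 42 (b = -6 - 48*(-1) = -6 + 48 = 42)
1/(V(b) + 5530) = 1/(-36/42 + 5530) = 1/(-36*1/42 + 5530) = 1/(-6/7 + 5530) = 1/(38704/7) = 7/38704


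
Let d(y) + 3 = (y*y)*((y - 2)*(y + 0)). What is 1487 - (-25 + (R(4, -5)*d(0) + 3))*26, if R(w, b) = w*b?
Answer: 499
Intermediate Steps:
R(w, b) = b*w
d(y) = -3 + y³*(-2 + y) (d(y) = -3 + (y*y)*((y - 2)*(y + 0)) = -3 + y²*((-2 + y)*y) = -3 + y²*(y*(-2 + y)) = -3 + y³*(-2 + y))
1487 - (-25 + (R(4, -5)*d(0) + 3))*26 = 1487 - (-25 + ((-5*4)*(-3 + 0⁴ - 2*0³) + 3))*26 = 1487 - (-25 + (-20*(-3 + 0 - 2*0) + 3))*26 = 1487 - (-25 + (-20*(-3 + 0 + 0) + 3))*26 = 1487 - (-25 + (-20*(-3) + 3))*26 = 1487 - (-25 + (60 + 3))*26 = 1487 - (-25 + 63)*26 = 1487 - 38*26 = 1487 - 1*988 = 1487 - 988 = 499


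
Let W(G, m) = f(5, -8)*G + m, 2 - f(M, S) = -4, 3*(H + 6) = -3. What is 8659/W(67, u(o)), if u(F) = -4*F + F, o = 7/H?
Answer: 8659/405 ≈ 21.380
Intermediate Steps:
H = -7 (H = -6 + (1/3)*(-3) = -6 - 1 = -7)
f(M, S) = 6 (f(M, S) = 2 - 1*(-4) = 2 + 4 = 6)
o = -1 (o = 7/(-7) = 7*(-1/7) = -1)
u(F) = -3*F
W(G, m) = m + 6*G (W(G, m) = 6*G + m = m + 6*G)
8659/W(67, u(o)) = 8659/(-3*(-1) + 6*67) = 8659/(3 + 402) = 8659/405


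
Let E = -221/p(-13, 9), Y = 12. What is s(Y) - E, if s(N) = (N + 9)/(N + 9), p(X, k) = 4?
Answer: 225/4 ≈ 56.250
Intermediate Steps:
E = -221/4 ≈ -55.250
s(N) = 1 (s(N) = (9 + N)/(9 + N) = 1)
s(Y) - E = 1 - 1*(-221/4) = 1 + 221/4 = 225/4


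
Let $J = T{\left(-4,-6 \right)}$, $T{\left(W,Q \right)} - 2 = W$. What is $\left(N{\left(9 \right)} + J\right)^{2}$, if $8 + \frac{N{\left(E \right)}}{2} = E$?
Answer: $0$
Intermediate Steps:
$T{\left(W,Q \right)} = 2 + W$
$N{\left(E \right)} = -16 + 2 E$
$J = -2$ ($J = 2 - 4 = -2$)
$\left(N{\left(9 \right)} + J\right)^{2} = \left(\left(-16 + 2 \cdot 9\right) - 2\right)^{2} = \left(\left(-16 + 18\right) - 2\right)^{2} = \left(2 - 2\right)^{2} = 0^{2} = 0$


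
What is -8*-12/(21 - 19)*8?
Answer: 384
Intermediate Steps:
-8*-12/(21 - 19)*8 = -8*-12/2*8 = -8*(½)*(-12)*8 = -(-48)*8 = -8*(-48) = 384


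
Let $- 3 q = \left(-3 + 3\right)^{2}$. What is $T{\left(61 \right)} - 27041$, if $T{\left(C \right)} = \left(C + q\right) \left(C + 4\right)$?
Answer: $-23076$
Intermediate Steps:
$q = 0$ ($q = - \frac{\left(-3 + 3\right)^{2}}{3} = - \frac{0^{2}}{3} = \left(- \frac{1}{3}\right) 0 = 0$)
$T{\left(C \right)} = C \left(4 + C\right)$ ($T{\left(C \right)} = \left(C + 0\right) \left(C + 4\right) = C \left(4 + C\right)$)
$T{\left(61 \right)} - 27041 = 61 \left(4 + 61\right) - 27041 = 61 \cdot 65 - 27041 = 3965 - 27041 = -23076$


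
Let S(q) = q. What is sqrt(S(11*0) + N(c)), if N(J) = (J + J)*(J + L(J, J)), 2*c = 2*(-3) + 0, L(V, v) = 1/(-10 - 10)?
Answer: sqrt(1830)/10 ≈ 4.2778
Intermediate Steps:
L(V, v) = -1/20 (L(V, v) = 1/(-20) = -1/20)
c = -3 (c = (2*(-3) + 0)/2 = (-6 + 0)/2 = (1/2)*(-6) = -3)
N(J) = 2*J*(-1/20 + J) (N(J) = (J + J)*(J - 1/20) = (2*J)*(-1/20 + J) = 2*J*(-1/20 + J))
sqrt(S(11*0) + N(c)) = sqrt(11*0 + (1/10)*(-3)*(-1 + 20*(-3))) = sqrt(0 + (1/10)*(-3)*(-1 - 60)) = sqrt(0 + (1/10)*(-3)*(-61)) = sqrt(0 + 183/10) = sqrt(183/10) = sqrt(1830)/10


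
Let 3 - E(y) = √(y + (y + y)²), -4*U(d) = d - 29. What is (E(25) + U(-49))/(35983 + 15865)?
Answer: 45/103696 - 5*√101/51848 ≈ -0.00053521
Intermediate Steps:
U(d) = 29/4 - d/4 (U(d) = -(d - 29)/4 = -(-29 + d)/4 = 29/4 - d/4)
E(y) = 3 - √(y + 4*y²) (E(y) = 3 - √(y + (y + y)²) = 3 - √(y + (2*y)²) = 3 - √(y + 4*y²))
(E(25) + U(-49))/(35983 + 15865) = ((3 - √(25*(1 + 4*25))) + (29/4 - ¼*(-49)))/(35983 + 15865) = ((3 - √(25*(1 + 100))) + (29/4 + 49/4))/51848 = ((3 - √(25*101)) + 39/2)*(1/51848) = ((3 - √2525) + 39/2)*(1/51848) = ((3 - 5*√101) + 39/2)*(1/51848) = (45/2 - 5*√101)*(1/51848) = 45/103696 - 5*√101/51848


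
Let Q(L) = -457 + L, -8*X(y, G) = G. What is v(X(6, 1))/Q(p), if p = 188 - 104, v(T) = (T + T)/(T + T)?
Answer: -1/373 ≈ -0.0026810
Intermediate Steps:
X(y, G) = -G/8
v(T) = 1 (v(T) = (2*T)/((2*T)) = (2*T)*(1/(2*T)) = 1)
p = 84
v(X(6, 1))/Q(p) = 1/(-457 + 84) = 1/(-373) = 1*(-1/373) = -1/373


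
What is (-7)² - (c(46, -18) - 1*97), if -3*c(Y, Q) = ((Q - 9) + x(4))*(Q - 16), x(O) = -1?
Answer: 1390/3 ≈ 463.33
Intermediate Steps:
c(Y, Q) = -(-16 + Q)*(-10 + Q)/3 (c(Y, Q) = -((Q - 9) - 1)*(Q - 16)/3 = -((-9 + Q) - 1)*(-16 + Q)/3 = -(-10 + Q)*(-16 + Q)/3 = -(-16 + Q)*(-10 + Q)/3)
(-7)² - (c(46, -18) - 1*97) = (-7)² - ((-160/3 - ⅓*(-18)² + (26/3)*(-18)) - 1*97) = 49 - ((-160/3 - ⅓*324 - 156) - 97) = 49 - ((-160/3 - 108 - 156) - 97) = 49 - (-952/3 - 97) = 49 - 1*(-1243/3) = 49 + 1243/3 = 1390/3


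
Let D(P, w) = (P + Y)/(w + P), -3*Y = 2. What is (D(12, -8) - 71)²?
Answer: 167281/36 ≈ 4646.7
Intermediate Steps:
Y = -⅔ (Y = -⅓*2 = -⅔ ≈ -0.66667)
D(P, w) = (-⅔ + P)/(P + w) (D(P, w) = (P - ⅔)/(w + P) = (-⅔ + P)/(P + w))
(D(12, -8) - 71)² = ((-⅔ + 12)/(12 - 8) - 71)² = ((34/3)/4 - 71)² = ((¼)*(34/3) - 71)² = (17/6 - 71)² = (-409/6)² = 167281/36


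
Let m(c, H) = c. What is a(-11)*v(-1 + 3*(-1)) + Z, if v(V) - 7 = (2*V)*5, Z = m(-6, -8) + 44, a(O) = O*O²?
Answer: 43961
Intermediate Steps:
a(O) = O³
Z = 38 (Z = -6 + 44 = 38)
v(V) = 7 + 10*V (v(V) = 7 + (2*V)*5 = 7 + 10*V)
a(-11)*v(-1 + 3*(-1)) + Z = (-11)³*(7 + 10*(-1 + 3*(-1))) + 38 = -1331*(7 + 10*(-1 - 3)) + 38 = -1331*(7 + 10*(-4)) + 38 = -1331*(7 - 40) + 38 = -1331*(-33) + 38 = 43923 + 38 = 43961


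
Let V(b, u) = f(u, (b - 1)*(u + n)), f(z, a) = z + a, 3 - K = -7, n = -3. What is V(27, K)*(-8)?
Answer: -1536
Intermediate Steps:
K = 10 (K = 3 - 1*(-7) = 3 + 7 = 10)
f(z, a) = a + z
V(b, u) = u + (-1 + b)*(-3 + u) (V(b, u) = (b - 1)*(u - 3) + u = (-1 + b)*(-3 + u) + u = u + (-1 + b)*(-3 + u))
V(27, K)*(-8) = (3 - 3*27 + 27*10)*(-8) = (3 - 81 + 270)*(-8) = 192*(-8) = -1536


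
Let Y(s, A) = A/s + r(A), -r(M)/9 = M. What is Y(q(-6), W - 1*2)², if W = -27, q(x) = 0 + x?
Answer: 2544025/36 ≈ 70667.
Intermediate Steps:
q(x) = x
r(M) = -9*M
Y(s, A) = -9*A + A/s (Y(s, A) = A/s - 9*A = -9*A + A/s)
Y(q(-6), W - 1*2)² = (-9*(-27 - 1*2) + (-27 - 1*2)/(-6))² = (-9*(-27 - 2) + (-27 - 2)*(-⅙))² = (-9*(-29) - 29*(-⅙))² = (261 + 29/6)² = (1595/6)² = 2544025/36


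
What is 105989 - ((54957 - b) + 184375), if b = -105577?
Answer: -238920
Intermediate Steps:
105989 - ((54957 - b) + 184375) = 105989 - ((54957 - 1*(-105577)) + 184375) = 105989 - ((54957 + 105577) + 184375) = 105989 - (160534 + 184375) = 105989 - 1*344909 = 105989 - 344909 = -238920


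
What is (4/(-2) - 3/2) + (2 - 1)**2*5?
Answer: 3/2 ≈ 1.5000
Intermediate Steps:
(4/(-2) - 3/2) + (2 - 1)**2*5 = (4*(-1/2) - 3*1/2) + 1**2*5 = (-2 - 3/2) + 1*5 = -7/2 + 5 = 3/2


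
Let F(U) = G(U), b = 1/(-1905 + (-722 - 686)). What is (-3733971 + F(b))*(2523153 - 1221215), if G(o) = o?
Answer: -16105814013000712/3313 ≈ -4.8614e+12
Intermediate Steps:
b = -1/3313 (b = 1/(-1905 - 1408) = 1/(-3313) = -1/3313 ≈ -0.00030184)
F(U) = U
(-3733971 + F(b))*(2523153 - 1221215) = (-3733971 - 1/3313)*(2523153 - 1221215) = -12370645924/3313*1301938 = -16105814013000712/3313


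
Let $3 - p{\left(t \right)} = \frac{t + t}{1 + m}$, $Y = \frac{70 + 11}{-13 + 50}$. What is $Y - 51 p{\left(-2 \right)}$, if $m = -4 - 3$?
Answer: $- \frac{4322}{37} \approx -116.81$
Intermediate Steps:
$m = -7$ ($m = -4 - 3 = -7$)
$Y = \frac{81}{37} \approx 2.1892$
$p{\left(t \right)} = 3 + \frac{t}{3}$ ($p{\left(t \right)} = 3 - \frac{t + t}{1 - 7} = 3 - \frac{2 t}{-6} = 3 - 2 t \left(- \frac{1}{6}\right) = 3 - - \frac{t}{3} = 3 + \frac{t}{3}$)
$Y - 51 p{\left(-2 \right)} = \frac{81}{37} - 51 \left(3 + \frac{1}{3} \left(-2\right)\right) = \frac{81}{37} - 51 \left(3 - \frac{2}{3}\right) = \frac{81}{37} - 119 = - \frac{4322}{37}$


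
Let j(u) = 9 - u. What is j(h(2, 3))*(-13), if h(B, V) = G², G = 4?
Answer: 91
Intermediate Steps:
h(B, V) = 16 (h(B, V) = 4² = 16)
j(h(2, 3))*(-13) = (9 - 1*16)*(-13) = (9 - 16)*(-13) = -7*(-13) = 91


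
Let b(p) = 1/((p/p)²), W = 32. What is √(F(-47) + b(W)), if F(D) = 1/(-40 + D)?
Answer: √7482/87 ≈ 0.99424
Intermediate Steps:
b(p) = 1 (b(p) = 1/(1²) = 1/1 = 1)
√(F(-47) + b(W)) = √(1/(-40 - 47) + 1) = √(1/(-87) + 1) = √(-1/87 + 1) = √(86/87) = √7482/87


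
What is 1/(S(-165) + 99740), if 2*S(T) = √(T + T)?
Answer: 39896/3979227073 - I*√330/19896135365 ≈ 1.0026e-5 - 9.1304e-10*I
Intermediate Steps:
S(T) = √2*√T/2 (S(T) = √(T + T)/2 = √(2*T)/2 = (√2*√T)/2 = √2*√T/2)
1/(S(-165) + 99740) = 1/(√2*√(-165)/2 + 99740) = 1/(√2*(I*√165)/2 + 99740) = 1/(I*√330/2 + 99740) = 1/(99740 + I*√330/2)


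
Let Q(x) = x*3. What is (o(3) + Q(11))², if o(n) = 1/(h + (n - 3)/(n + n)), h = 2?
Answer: 4489/4 ≈ 1122.3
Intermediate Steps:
Q(x) = 3*x
o(n) = 1/(2 + (-3 + n)/(2*n)) (o(n) = 1/(2 + (n - 3)/(n + n)) = 1/(2 + (-3 + n)/((2*n))) = 1/(2 + (-3 + n)*(1/(2*n))) = 1/(2 + (-3 + n)/(2*n)))
(o(3) + Q(11))² = (2*3/(-3 + 5*3) + 3*11)² = (2*3/(-3 + 15) + 33)² = (2*3/12 + 33)² = (2*3*(1/12) + 33)² = (½ + 33)² = (67/2)² = 4489/4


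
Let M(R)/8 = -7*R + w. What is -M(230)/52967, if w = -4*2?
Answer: 12944/52967 ≈ 0.24438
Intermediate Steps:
w = -8
M(R) = -64 - 56*R (M(R) = 8*(-7*R - 8) = 8*(-8 - 7*R) = -64 - 56*R)
-M(230)/52967 = -(-64 - 56*230)/52967 = -(-64 - 12880)/52967 = -(-12944)/52967 = -1*(-12944/52967) = 12944/52967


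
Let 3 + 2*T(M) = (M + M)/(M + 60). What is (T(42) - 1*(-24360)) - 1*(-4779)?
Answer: 990689/34 ≈ 29138.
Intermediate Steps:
T(M) = -3/2 + M/(60 + M) (T(M) = -3/2 + ((M + M)/(M + 60))/2 = -3/2 + ((2*M)/(60 + M))/2 = -3/2 + (2*M/(60 + M))/2 = -3/2 + M/(60 + M))
(T(42) - 1*(-24360)) - 1*(-4779) = ((-180 - 1*42)/(2*(60 + 42)) - 1*(-24360)) - 1*(-4779) = ((½)*(-180 - 42)/102 + 24360) + 4779 = ((½)*(1/102)*(-222) + 24360) + 4779 = (-37/34 + 24360) + 4779 = 828203/34 + 4779 = 990689/34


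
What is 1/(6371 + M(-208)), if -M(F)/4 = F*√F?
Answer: 6371/184572233 - 3328*I*√13/184572233 ≈ 3.4518e-5 - 6.5011e-5*I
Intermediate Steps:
M(F) = -4*F^(3/2) (M(F) = -4*F*√F = -4*F^(3/2))
1/(6371 + M(-208)) = 1/(6371 - (-3328)*I*√13) = 1/(6371 + 3328*I*√13)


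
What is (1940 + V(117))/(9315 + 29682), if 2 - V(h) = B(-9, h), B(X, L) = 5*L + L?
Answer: 1240/38997 ≈ 0.031797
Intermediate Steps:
B(X, L) = 6*L
V(h) = 2 - 6*h
(1940 + V(117))/(9315 + 29682) = (1940 + (2 - 6*117))/(9315 + 29682) = (1940 + (2 - 702))/38997 = (1940 - 700)*(1/38997) = 1240*(1/38997) = 1240/38997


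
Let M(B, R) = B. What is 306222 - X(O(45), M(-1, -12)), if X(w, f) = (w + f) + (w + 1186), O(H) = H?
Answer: 304947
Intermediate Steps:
X(w, f) = 1186 + f + 2*w (X(w, f) = (f + w) + (1186 + w) = 1186 + f + 2*w)
306222 - X(O(45), M(-1, -12)) = 306222 - (1186 - 1 + 2*45) = 306222 - (1186 - 1 + 90) = 306222 - 1*1275 = 306222 - 1275 = 304947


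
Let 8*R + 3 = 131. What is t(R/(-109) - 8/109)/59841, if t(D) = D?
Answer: -8/2174223 ≈ -3.6795e-6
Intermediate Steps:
R = 16 (R = -3/8 + (⅛)*131 = -3/8 + 131/8 = 16)
t(R/(-109) - 8/109)/59841 = (16/(-109) - 8/109)/59841 = (16*(-1/109) - 8*1/109)*(1/59841) = (-16/109 - 8/109)*(1/59841) = -24/109*1/59841 = -8/2174223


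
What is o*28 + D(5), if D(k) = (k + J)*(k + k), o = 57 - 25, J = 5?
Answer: 996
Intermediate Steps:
o = 32
D(k) = 2*k*(5 + k) (D(k) = (k + 5)*(k + k) = (5 + k)*(2*k) = 2*k*(5 + k))
o*28 + D(5) = 32*28 + 2*5*(5 + 5) = 896 + 2*5*10 = 896 + 100 = 996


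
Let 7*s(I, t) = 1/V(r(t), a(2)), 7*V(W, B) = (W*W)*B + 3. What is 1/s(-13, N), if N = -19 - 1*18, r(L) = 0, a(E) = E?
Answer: 3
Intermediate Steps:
V(W, B) = 3/7 + B*W²/7 (V(W, B) = ((W*W)*B + 3)/7 = (W²*B + 3)/7 = (B*W² + 3)/7 = (3 + B*W²)/7 = 3/7 + B*W²/7)
N = -37 (N = -19 - 18 = -37)
s(I, t) = ⅓ (s(I, t) = 1/(7*(3/7 + (⅐)*2*0²)) = 1/(7*(3/7 + (⅐)*2*0)) = 1/(7*(3/7 + 0)) = 1/(7*(3/7)) = (⅐)*(7/3) = ⅓)
1/s(-13, N) = 1/(⅓) = 3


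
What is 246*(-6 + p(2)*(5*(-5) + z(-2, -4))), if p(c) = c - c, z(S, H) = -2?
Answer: -1476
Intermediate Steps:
p(c) = 0
246*(-6 + p(2)*(5*(-5) + z(-2, -4))) = 246*(-6 + 0*(5*(-5) - 2)) = 246*(-6 + 0*(-25 - 2)) = 246*(-6 + 0*(-27)) = 246*(-6 + 0) = 246*(-6) = -1476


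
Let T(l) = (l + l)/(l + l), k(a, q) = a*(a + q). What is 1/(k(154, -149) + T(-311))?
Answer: 1/771 ≈ 0.0012970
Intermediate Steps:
T(l) = 1 (T(l) = (2*l)/((2*l)) = (2*l)*(1/(2*l)) = 1)
1/(k(154, -149) + T(-311)) = 1/(154*(154 - 149) + 1) = 1/(154*5 + 1) = 1/(770 + 1) = 1/771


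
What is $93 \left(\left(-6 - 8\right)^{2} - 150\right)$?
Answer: $4278$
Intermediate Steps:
$93 \left(\left(-6 - 8\right)^{2} - 150\right) = 93 \left(\left(-14\right)^{2} - 150\right) = 93 \left(196 - 150\right) = 93 \cdot 46 = 4278$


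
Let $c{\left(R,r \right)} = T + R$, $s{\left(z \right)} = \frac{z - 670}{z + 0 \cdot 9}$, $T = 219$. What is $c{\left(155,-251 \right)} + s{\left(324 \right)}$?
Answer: $\frac{60415}{162} \approx 372.93$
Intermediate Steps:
$s{\left(z \right)} = \frac{-670 + z}{z}$ ($s{\left(z \right)} = \frac{-670 + z}{z + 0} = \frac{-670 + z}{z}$)
$c{\left(R,r \right)} = 219 + R$
$c{\left(155,-251 \right)} + s{\left(324 \right)} = \left(219 + 155\right) + \frac{-670 + 324}{324} = 374 + \frac{1}{324} \left(-346\right) = 374 - \frac{173}{162} = \frac{60415}{162}$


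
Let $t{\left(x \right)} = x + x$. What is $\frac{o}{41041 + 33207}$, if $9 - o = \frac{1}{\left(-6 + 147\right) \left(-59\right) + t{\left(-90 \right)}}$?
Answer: $\frac{19123}{157758438} \approx 0.00012122$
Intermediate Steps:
$t{\left(x \right)} = 2 x$
$o = \frac{76492}{8499}$ ($o = 9 - \frac{1}{\left(-6 + 147\right) \left(-59\right) + 2 \left(-90\right)} = 9 - \frac{1}{141 \left(-59\right) - 180} = 9 - \frac{1}{-8319 - 180} = 9 - \frac{1}{-8499} = 9 - - \frac{1}{8499} = 9 + \frac{1}{8499} = \frac{76492}{8499} \approx 9.0001$)
$\frac{o}{41041 + 33207} = \frac{76492}{8499 \left(41041 + 33207\right)} = \frac{76492}{8499 \cdot 74248} = \frac{76492}{8499} \cdot \frac{1}{74248} = \frac{19123}{157758438}$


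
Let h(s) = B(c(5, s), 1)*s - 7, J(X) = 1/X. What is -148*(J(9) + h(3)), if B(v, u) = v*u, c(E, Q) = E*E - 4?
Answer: -74740/9 ≈ -8304.4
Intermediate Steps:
c(E, Q) = -4 + E² (c(E, Q) = E² - 4 = -4 + E²)
B(v, u) = u*v
h(s) = -7 + 21*s (h(s) = (1*(-4 + 5²))*s - 7 = (1*(-4 + 25))*s - 7 = (1*21)*s - 7 = 21*s - 7 = -7 + 21*s)
-148*(J(9) + h(3)) = -148*(1/9 + (-7 + 21*3)) = -148*(⅑ + (-7 + 63)) = -148*(⅑ + 56) = -148*505/9 = -74740/9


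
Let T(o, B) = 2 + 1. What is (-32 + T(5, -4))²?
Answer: 841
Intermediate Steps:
T(o, B) = 3
(-32 + T(5, -4))² = (-32 + 3)² = (-29)² = 841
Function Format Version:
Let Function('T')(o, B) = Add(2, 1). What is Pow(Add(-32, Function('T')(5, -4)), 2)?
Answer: 841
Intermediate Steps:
Function('T')(o, B) = 3
Pow(Add(-32, Function('T')(5, -4)), 2) = Pow(Add(-32, 3), 2) = Pow(-29, 2) = 841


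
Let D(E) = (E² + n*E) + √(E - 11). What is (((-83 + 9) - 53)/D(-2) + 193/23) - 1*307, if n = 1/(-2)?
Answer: (-6868*√13 + 37261*I)/(23*(√13 - 5*I)) ≈ -315.32 + 12.05*I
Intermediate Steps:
n = -½ ≈ -0.50000
D(E) = E² + √(-11 + E) - E/2 (D(E) = (E² - E/2) + √(E - 11) = (E² - E/2) + √(-11 + E) = E² + √(-11 + E) - E/2)
(((-83 + 9) - 53)/D(-2) + 193/23) - 1*307 = (((-83 + 9) - 53)/((-2)² + √(-11 - 2) - ½*(-2)) + 193/23) - 1*307 = ((-74 - 53)/(4 + √(-13) + 1) + 193*(1/23)) - 307 = (-127/(4 + I*√13 + 1) + 193/23) - 307 = (-127/(5 + I*√13) + 193/23) - 307 = (193/23 - 127/(5 + I*√13)) - 307 = -6868/23 - 127/(5 + I*√13)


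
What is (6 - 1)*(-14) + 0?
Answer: -70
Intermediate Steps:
(6 - 1)*(-14) + 0 = 5*(-14) + 0 = -70 + 0 = -70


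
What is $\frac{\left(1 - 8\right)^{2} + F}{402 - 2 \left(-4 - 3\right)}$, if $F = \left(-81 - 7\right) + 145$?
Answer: $\frac{53}{208} \approx 0.25481$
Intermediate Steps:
$F = 57$ ($F = -88 + 145 = 57$)
$\frac{\left(1 - 8\right)^{2} + F}{402 - 2 \left(-4 - 3\right)} = \frac{\left(1 - 8\right)^{2} + 57}{402 - 2 \left(-4 - 3\right)} = \frac{\left(-7\right)^{2} + 57}{402 - -14} = \frac{49 + 57}{402 + 14} = \frac{106}{416} = 106 \cdot \frac{1}{416} = \frac{53}{208}$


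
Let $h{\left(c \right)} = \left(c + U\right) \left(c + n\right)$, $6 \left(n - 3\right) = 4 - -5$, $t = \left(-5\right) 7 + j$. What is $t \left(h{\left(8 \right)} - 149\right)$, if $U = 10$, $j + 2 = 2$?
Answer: $-2660$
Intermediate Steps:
$j = 0$ ($j = -2 + 2 = 0$)
$t = -35$ ($t = \left(-5\right) 7 + 0 = -35 + 0 = -35$)
$n = \frac{9}{2}$ ($n = 3 + \frac{4 - -5}{6} = 3 + \frac{4 + 5}{6} = 3 + \frac{1}{6} \cdot 9 = 3 + \frac{3}{2} = \frac{9}{2} \approx 4.5$)
$h{\left(c \right)} = \left(10 + c\right) \left(\frac{9}{2} + c\right)$ ($h{\left(c \right)} = \left(c + 10\right) \left(c + \frac{9}{2}\right) = \left(10 + c\right) \left(\frac{9}{2} + c\right)$)
$t \left(h{\left(8 \right)} - 149\right) = - 35 \left(\left(45 + 8^{2} + \frac{29}{2} \cdot 8\right) - 149\right) = - 35 \left(\left(45 + 64 + 116\right) - 149\right) = - 35 \left(225 - 149\right) = \left(-35\right) 76 = -2660$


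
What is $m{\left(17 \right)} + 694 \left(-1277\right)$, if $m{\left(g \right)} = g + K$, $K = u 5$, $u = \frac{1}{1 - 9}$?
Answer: $- \frac{7089773}{8} \approx -8.8622 \cdot 10^{5}$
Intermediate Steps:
$u = - \frac{1}{8}$ ($u = \frac{1}{-8} = - \frac{1}{8} \approx -0.125$)
$K = - \frac{5}{8}$ ($K = \left(- \frac{1}{8}\right) 5 = - \frac{5}{8} \approx -0.625$)
$m{\left(g \right)} = - \frac{5}{8} + g$ ($m{\left(g \right)} = g - \frac{5}{8} = - \frac{5}{8} + g$)
$m{\left(17 \right)} + 694 \left(-1277\right) = \left(- \frac{5}{8} + 17\right) + 694 \left(-1277\right) = \frac{131}{8} - 886238 = - \frac{7089773}{8}$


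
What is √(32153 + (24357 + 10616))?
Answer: √67126 ≈ 259.09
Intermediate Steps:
√(32153 + (24357 + 10616)) = √(32153 + 34973) = √67126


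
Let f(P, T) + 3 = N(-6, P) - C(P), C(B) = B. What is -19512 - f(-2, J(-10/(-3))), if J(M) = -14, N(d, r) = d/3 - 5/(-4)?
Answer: -78041/4 ≈ -19510.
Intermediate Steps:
N(d, r) = 5/4 + d/3 (N(d, r) = d*(1/3) - 5*(-1/4) = d/3 + 5/4 = 5/4 + d/3)
f(P, T) = -15/4 - P (f(P, T) = -3 + ((5/4 + (1/3)*(-6)) - P) = -3 + ((5/4 - 2) - P) = -3 + (-3/4 - P) = -15/4 - P)
-19512 - f(-2, J(-10/(-3))) = -19512 - (-15/4 - 1*(-2)) = -19512 - (-15/4 + 2) = -19512 - 1*(-7/4) = -19512 + 7/4 = -78041/4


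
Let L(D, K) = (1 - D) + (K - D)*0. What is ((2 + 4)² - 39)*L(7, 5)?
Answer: 18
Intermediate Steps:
L(D, K) = 1 - D (L(D, K) = (1 - D) + 0 = 1 - D)
((2 + 4)² - 39)*L(7, 5) = ((2 + 4)² - 39)*(1 - 1*7) = (6² - 39)*(1 - 7) = (36 - 39)*(-6) = -3*(-6) = 18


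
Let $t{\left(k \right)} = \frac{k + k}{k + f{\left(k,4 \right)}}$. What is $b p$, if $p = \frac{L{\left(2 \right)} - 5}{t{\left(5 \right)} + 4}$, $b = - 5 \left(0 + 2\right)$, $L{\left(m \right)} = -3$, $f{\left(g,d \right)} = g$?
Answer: $16$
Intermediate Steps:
$t{\left(k \right)} = 1$ ($t{\left(k \right)} = \frac{k + k}{k + k} = \frac{2 k}{2 k} = 2 k \frac{1}{2 k} = 1$)
$b = -10$ ($b = \left(-5\right) 2 = -10$)
$p = - \frac{8}{5}$ ($p = \frac{-3 - 5}{1 + 4} = - \frac{8}{5} \approx -1.6$)
$b p = \left(-10\right) \left(- \frac{8}{5}\right) = 16$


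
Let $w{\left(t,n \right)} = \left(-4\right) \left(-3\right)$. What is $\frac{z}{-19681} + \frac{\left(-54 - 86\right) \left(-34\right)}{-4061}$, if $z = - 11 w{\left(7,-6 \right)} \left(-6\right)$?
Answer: $- \frac{96897872}{79924541} \approx -1.2124$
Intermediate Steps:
$w{\left(t,n \right)} = 12$
$z = 792$ ($z = \left(-11\right) 12 \left(-6\right) = \left(-132\right) \left(-6\right) = 792$)
$\frac{z}{-19681} + \frac{\left(-54 - 86\right) \left(-34\right)}{-4061} = \frac{792}{-19681} + \frac{\left(-54 - 86\right) \left(-34\right)}{-4061} = 792 \left(- \frac{1}{19681}\right) + \left(-140\right) \left(-34\right) \left(- \frac{1}{4061}\right) = - \frac{792}{19681} + 4760 \left(- \frac{1}{4061}\right) = - \frac{792}{19681} - \frac{4760}{4061} = - \frac{96897872}{79924541}$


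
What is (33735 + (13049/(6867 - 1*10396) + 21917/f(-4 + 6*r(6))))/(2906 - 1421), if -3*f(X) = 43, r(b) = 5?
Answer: 4886588659/225344295 ≈ 21.685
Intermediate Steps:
f(X) = -43/3 (f(X) = -⅓*43 = -43/3)
(33735 + (13049/(6867 - 1*10396) + 21917/f(-4 + 6*r(6))))/(2906 - 1421) = (33735 + (13049/(6867 - 1*10396) + 21917/(-43/3)))/(2906 - 1421) = (33735 + (13049/(6867 - 10396) + 21917*(-3/43)))/1485 = (33735 + (13049/(-3529) - 65751/43))*(1/1485) = (33735 + (13049*(-1/3529) - 65751/43))*(1/1485) = (33735 + (-13049/3529 - 65751/43))*(1/1485) = (33735 - 232596386/151747)*(1/1485) = (4886588659/151747)*(1/1485) = 4886588659/225344295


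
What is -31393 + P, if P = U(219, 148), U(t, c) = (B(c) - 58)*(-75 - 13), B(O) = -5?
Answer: -25849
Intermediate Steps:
U(t, c) = 5544 (U(t, c) = (-5 - 58)*(-75 - 13) = -63*(-88) = 5544)
P = 5544
-31393 + P = -31393 + 5544 = -25849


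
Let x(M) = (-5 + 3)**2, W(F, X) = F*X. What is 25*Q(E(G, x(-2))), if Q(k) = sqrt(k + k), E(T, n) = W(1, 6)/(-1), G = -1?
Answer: 50*I*sqrt(3) ≈ 86.603*I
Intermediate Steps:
x(M) = 4 (x(M) = (-2)**2 = 4)
E(T, n) = -6 (E(T, n) = (1*6)/(-1) = 6*(-1) = -6)
Q(k) = sqrt(2)*sqrt(k) (Q(k) = sqrt(2*k) = sqrt(2)*sqrt(k))
25*Q(E(G, x(-2))) = 25*(sqrt(2)*sqrt(-6)) = 25*(sqrt(2)*(I*sqrt(6))) = 25*(2*I*sqrt(3)) = 50*I*sqrt(3)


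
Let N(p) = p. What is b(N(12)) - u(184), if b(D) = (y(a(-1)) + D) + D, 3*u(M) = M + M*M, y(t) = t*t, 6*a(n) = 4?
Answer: -101900/9 ≈ -11322.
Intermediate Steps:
a(n) = ⅔ (a(n) = (⅙)*4 = ⅔)
y(t) = t²
u(M) = M/3 + M²/3 (u(M) = (M + M*M)/3 = (M + M²)/3 = M/3 + M²/3)
b(D) = 4/9 + 2*D (b(D) = ((⅔)² + D) + D = (4/9 + D) + D = 4/9 + 2*D)
b(N(12)) - u(184) = (4/9 + 2*12) - 184*(1 + 184)/3 = (4/9 + 24) - 184*185/3 = 220/9 - 1*34040/3 = 220/9 - 34040/3 = -101900/9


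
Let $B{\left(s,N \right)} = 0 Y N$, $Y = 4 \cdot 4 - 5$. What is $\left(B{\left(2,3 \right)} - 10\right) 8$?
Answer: $-80$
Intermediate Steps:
$Y = 11$ ($Y = 16 - 5 = 11$)
$B{\left(s,N \right)} = 0$ ($B{\left(s,N \right)} = 0 \cdot 11 N = 0 N = 0$)
$\left(B{\left(2,3 \right)} - 10\right) 8 = \left(0 - 10\right) 8 = \left(-10\right) 8 = -80$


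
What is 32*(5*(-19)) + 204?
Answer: -2836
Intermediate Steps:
32*(5*(-19)) + 204 = 32*(-95) + 204 = -3040 + 204 = -2836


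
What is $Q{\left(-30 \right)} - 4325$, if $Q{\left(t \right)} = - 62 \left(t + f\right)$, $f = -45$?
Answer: $325$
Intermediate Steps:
$Q{\left(t \right)} = 2790 - 62 t$ ($Q{\left(t \right)} = - 62 \left(t - 45\right) = - 62 \left(-45 + t\right) = 2790 - 62 t$)
$Q{\left(-30 \right)} - 4325 = \left(2790 - -1860\right) - 4325 = \left(2790 + 1860\right) - 4325 = 4650 - 4325 = 325$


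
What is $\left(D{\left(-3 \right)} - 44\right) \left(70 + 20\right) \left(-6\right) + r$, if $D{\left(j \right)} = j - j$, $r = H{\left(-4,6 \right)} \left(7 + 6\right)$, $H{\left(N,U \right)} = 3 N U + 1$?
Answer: $22837$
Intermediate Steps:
$H{\left(N,U \right)} = 1 + 3 N U$ ($H{\left(N,U \right)} = 3 N U + 1 = 1 + 3 N U$)
$r = -923$ ($r = \left(1 + 3 \left(-4\right) 6\right) \left(7 + 6\right) = \left(1 - 72\right) 13 = \left(-71\right) 13 = -923$)
$D{\left(j \right)} = 0$
$\left(D{\left(-3 \right)} - 44\right) \left(70 + 20\right) \left(-6\right) + r = \left(0 - 44\right) \left(70 + 20\right) \left(-6\right) - 923 = \left(-44\right) 90 \left(-6\right) - 923 = \left(-3960\right) \left(-6\right) - 923 = 23760 - 923 = 22837$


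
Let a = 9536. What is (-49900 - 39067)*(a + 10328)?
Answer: -1767240488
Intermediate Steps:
(-49900 - 39067)*(a + 10328) = (-49900 - 39067)*(9536 + 10328) = -88967*19864 = -1767240488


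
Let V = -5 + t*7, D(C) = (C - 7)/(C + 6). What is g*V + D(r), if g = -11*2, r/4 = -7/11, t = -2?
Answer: 15779/38 ≈ 415.24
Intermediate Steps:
r = -28/11 (r = 4*(-7/11) = -28/11 ≈ -2.5455)
D(C) = (-7 + C)/(6 + C)
g = -22
V = -19 (V = -5 - 2*7 = -5 - 14 = -19)
g*V + D(r) = -22*(-19) + (-7 - 28/11)/(6 - 28/11) = 418 - 105/11/(38/11) = 418 + (11/38)*(-105/11) = 418 - 105/38 = 15779/38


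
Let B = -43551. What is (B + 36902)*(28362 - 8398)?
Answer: -132740636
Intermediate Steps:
(B + 36902)*(28362 - 8398) = (-43551 + 36902)*(28362 - 8398) = -6649*19964 = -132740636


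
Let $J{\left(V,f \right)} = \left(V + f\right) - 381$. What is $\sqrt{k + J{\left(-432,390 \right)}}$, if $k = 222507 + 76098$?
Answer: $\sqrt{298182} \approx 546.06$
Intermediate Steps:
$J{\left(V,f \right)} = -381 + V + f$
$k = 298605$
$\sqrt{k + J{\left(-432,390 \right)}} = \sqrt{298605 - 423} = \sqrt{298182}$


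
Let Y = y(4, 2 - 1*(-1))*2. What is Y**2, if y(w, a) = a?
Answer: 36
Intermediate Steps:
Y = 6 (Y = (2 - 1*(-1))*2 = (2 + 1)*2 = 3*2 = 6)
Y**2 = 6**2 = 36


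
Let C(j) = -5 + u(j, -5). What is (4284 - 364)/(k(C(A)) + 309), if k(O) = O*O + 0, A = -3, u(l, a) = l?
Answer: 3920/373 ≈ 10.509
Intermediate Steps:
C(j) = -5 + j
k(O) = O**2 (k(O) = O**2 + 0 = O**2)
(4284 - 364)/(k(C(A)) + 309) = (4284 - 364)/((-5 - 3)**2 + 309) = 3920/((-8)**2 + 309) = 3920/(64 + 309) = 3920/373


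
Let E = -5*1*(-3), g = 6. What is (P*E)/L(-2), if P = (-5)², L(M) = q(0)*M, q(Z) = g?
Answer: -125/4 ≈ -31.250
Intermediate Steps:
q(Z) = 6
L(M) = 6*M
E = 15 (E = -5*(-3) = 15)
P = 25
(P*E)/L(-2) = (25*15)/((6*(-2))) = 375/(-12) = 375*(-1/12) = -125/4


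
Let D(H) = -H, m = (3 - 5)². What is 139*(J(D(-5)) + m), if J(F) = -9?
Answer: -695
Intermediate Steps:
m = 4 (m = (-2)² = 4)
139*(J(D(-5)) + m) = 139*(-9 + 4) = 139*(-5) = -695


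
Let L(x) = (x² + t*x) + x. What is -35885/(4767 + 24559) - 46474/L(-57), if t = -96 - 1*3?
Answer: -2852191/439890 ≈ -6.4839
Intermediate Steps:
t = -99 (t = -96 - 3 = -99)
L(x) = x² - 98*x (L(x) = (x² - 99*x) + x = x² - 98*x)
-35885/(4767 + 24559) - 46474/L(-57) = -35885/(4767 + 24559) - 46474*(-1/(57*(-98 - 57))) = -35885/29326 - 46474/((-57*(-155))) = -35885*1/29326 - 46474/8835 = -35885/29326 - 46474*1/8835 = -35885/29326 - 2446/465 = -2852191/439890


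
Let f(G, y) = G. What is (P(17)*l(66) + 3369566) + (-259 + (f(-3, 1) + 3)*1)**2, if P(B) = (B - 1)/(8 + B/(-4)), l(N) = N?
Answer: 17184643/5 ≈ 3.4369e+6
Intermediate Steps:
P(B) = (-1 + B)/(8 - B/4) (P(B) = (-1 + B)/(8 + B*(-1/4)) = (-1 + B)/(8 - B/4))
(P(17)*l(66) + 3369566) + (-259 + (f(-3, 1) + 3)*1)**2 = ((4*(1 - 1*17)/(-32 + 17))*66 + 3369566) + (-259 + (-3 + 3)*1)**2 = ((4*(1 - 17)/(-15))*66 + 3369566) + (-259 + 0*1)**2 = ((4*(-1/15)*(-16))*66 + 3369566) + (-259 + 0)**2 = ((64/15)*66 + 3369566) + (-259)**2 = (1408/5 + 3369566) + 67081 = 16849238/5 + 67081 = 17184643/5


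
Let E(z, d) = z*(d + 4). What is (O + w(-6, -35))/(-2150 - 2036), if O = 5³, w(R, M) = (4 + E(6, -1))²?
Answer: -87/598 ≈ -0.14548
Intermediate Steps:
E(z, d) = z*(4 + d)
w(R, M) = 484 (w(R, M) = (4 + 6*(4 - 1))² = (4 + 6*3)² = (4 + 18)² = 22² = 484)
O = 125
(O + w(-6, -35))/(-2150 - 2036) = (125 + 484)/(-2150 - 2036) = 609/(-4186) = 609*(-1/4186) = -87/598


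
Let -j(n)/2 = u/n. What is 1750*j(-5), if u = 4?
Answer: 2800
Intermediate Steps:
j(n) = -8/n
1750*j(-5) = 1750*(-8/(-5)) = 1750*(-8*(-⅕)) = 1750*(8/5) = 2800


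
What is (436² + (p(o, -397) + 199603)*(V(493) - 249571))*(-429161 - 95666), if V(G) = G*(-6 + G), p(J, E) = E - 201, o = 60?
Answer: 990021741326408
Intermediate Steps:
p(J, E) = -201 + E
(436² + (p(o, -397) + 199603)*(V(493) - 249571))*(-429161 - 95666) = (436² + ((-201 - 397) + 199603)*(493*(-6 + 493) - 249571))*(-429161 - 95666) = (190096 + (-598 + 199603)*(493*487 - 249571))*(-524827) = (190096 + 199005*(240091 - 249571))*(-524827) = (190096 + 199005*(-9480))*(-524827) = (190096 - 1886567400)*(-524827) = -1886377304*(-524827) = 990021741326408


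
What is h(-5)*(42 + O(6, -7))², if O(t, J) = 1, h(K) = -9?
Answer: -16641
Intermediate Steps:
h(-5)*(42 + O(6, -7))² = -9*(42 + 1)² = -9*43² = -9*1849 = -16641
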